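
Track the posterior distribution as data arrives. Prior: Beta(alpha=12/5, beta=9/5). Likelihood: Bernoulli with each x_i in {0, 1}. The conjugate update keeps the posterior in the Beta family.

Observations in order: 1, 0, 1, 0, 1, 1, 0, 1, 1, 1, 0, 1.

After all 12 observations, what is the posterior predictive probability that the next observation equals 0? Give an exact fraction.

29/81

obs 1: x=1 → posterior Beta(17/5, 9/5)
obs 2: x=0 → posterior Beta(17/5, 14/5)
obs 3: x=1 → posterior Beta(22/5, 14/5)
obs 4: x=0 → posterior Beta(22/5, 19/5)
obs 5: x=1 → posterior Beta(27/5, 19/5)
obs 6: x=1 → posterior Beta(32/5, 19/5)
obs 7: x=0 → posterior Beta(32/5, 24/5)
obs 8: x=1 → posterior Beta(37/5, 24/5)
obs 9: x=1 → posterior Beta(42/5, 24/5)
obs 10: x=1 → posterior Beta(47/5, 24/5)
obs 11: x=0 → posterior Beta(47/5, 29/5)
obs 12: x=1 → posterior Beta(52/5, 29/5)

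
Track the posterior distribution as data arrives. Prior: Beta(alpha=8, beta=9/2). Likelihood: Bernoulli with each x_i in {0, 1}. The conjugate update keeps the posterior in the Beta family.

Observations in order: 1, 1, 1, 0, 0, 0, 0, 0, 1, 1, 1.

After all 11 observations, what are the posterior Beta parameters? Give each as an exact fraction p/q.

obs 1: x=1 → posterior Beta(9, 9/2)
obs 2: x=1 → posterior Beta(10, 9/2)
obs 3: x=1 → posterior Beta(11, 9/2)
obs 4: x=0 → posterior Beta(11, 11/2)
obs 5: x=0 → posterior Beta(11, 13/2)
obs 6: x=0 → posterior Beta(11, 15/2)
obs 7: x=0 → posterior Beta(11, 17/2)
obs 8: x=0 → posterior Beta(11, 19/2)
obs 9: x=1 → posterior Beta(12, 19/2)
obs 10: x=1 → posterior Beta(13, 19/2)
obs 11: x=1 → posterior Beta(14, 19/2)

alpha=14, beta=19/2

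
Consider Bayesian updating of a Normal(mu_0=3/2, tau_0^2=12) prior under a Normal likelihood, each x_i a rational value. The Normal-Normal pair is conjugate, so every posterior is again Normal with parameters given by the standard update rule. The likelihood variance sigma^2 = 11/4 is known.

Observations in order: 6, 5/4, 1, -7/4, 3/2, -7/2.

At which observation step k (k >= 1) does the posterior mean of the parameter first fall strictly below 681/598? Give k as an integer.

obs 1: x=6 → posterior Normal(609/118, 132/59)
obs 2: x=5/4 → posterior Normal(729/214, 132/107)
obs 3: x=1 → posterior Normal(165/62, 132/155)
obs 4: x=-7/4 → posterior Normal(657/406, 132/203)
obs 5: x=3/2 → posterior Normal(801/502, 132/251)
obs 6: x=-7/2 → posterior Normal(465/598, 132/299)

k = 6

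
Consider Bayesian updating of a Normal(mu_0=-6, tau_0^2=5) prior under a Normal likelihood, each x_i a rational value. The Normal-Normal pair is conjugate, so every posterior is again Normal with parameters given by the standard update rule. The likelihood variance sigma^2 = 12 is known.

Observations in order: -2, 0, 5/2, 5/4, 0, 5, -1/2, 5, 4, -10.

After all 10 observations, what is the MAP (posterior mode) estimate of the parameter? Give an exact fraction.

-183/248

obs 1: x=-2 → posterior Normal(-82/17, 60/17)
obs 2: x=0 → posterior Normal(-41/11, 30/11)
obs 3: x=5/2 → posterior Normal(-139/54, 20/9)
obs 4: x=5/4 → posterior Normal(-253/128, 15/8)
obs 5: x=0 → posterior Normal(-253/148, 60/37)
obs 6: x=5 → posterior Normal(-51/56, 10/7)
obs 7: x=-1/2 → posterior Normal(-163/188, 60/47)
obs 8: x=5 → posterior Normal(-63/208, 15/13)
obs 9: x=4 → posterior Normal(17/228, 20/19)
obs 10: x=-10 → posterior Normal(-183/248, 30/31)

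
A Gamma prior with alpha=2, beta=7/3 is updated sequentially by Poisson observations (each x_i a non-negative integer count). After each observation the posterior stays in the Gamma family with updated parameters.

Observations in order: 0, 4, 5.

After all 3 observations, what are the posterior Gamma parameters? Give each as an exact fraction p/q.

alpha=11, beta=16/3

obs 1: x=0 → posterior Gamma(2, 10/3)
obs 2: x=4 → posterior Gamma(6, 13/3)
obs 3: x=5 → posterior Gamma(11, 16/3)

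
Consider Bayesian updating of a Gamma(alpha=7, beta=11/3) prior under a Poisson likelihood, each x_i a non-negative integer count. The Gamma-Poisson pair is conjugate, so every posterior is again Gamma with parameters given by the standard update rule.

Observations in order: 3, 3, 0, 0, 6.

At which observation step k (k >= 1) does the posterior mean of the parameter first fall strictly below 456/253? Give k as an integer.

obs 1: x=3 → posterior Gamma(10, 14/3)
obs 2: x=3 → posterior Gamma(13, 17/3)
obs 3: x=0 → posterior Gamma(13, 20/3)
obs 4: x=0 → posterior Gamma(13, 23/3)
obs 5: x=6 → posterior Gamma(19, 26/3)

k = 4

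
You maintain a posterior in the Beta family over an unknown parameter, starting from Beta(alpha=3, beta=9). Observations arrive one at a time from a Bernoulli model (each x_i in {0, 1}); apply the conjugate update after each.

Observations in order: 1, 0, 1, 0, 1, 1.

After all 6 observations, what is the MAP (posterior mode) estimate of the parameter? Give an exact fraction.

obs 1: x=1 → posterior Beta(4, 9)
obs 2: x=0 → posterior Beta(4, 10)
obs 3: x=1 → posterior Beta(5, 10)
obs 4: x=0 → posterior Beta(5, 11)
obs 5: x=1 → posterior Beta(6, 11)
obs 6: x=1 → posterior Beta(7, 11)

3/8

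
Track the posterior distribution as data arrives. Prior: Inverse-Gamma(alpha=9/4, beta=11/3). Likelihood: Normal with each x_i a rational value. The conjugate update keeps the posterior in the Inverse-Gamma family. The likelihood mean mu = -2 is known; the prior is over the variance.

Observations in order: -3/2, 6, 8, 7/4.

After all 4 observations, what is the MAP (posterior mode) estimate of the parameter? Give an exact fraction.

1273/72

obs 1: x=-3/2 → posterior Inverse-Gamma(11/4, 91/24)
obs 2: x=6 → posterior Inverse-Gamma(13/4, 859/24)
obs 3: x=8 → posterior Inverse-Gamma(15/4, 2059/24)
obs 4: x=7/4 → posterior Inverse-Gamma(17/4, 8911/96)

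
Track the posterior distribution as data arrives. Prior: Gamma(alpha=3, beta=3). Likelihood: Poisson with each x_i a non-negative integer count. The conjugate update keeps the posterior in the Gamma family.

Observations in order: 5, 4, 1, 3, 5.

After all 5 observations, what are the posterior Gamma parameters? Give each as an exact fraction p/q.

alpha=21, beta=8

obs 1: x=5 → posterior Gamma(8, 4)
obs 2: x=4 → posterior Gamma(12, 5)
obs 3: x=1 → posterior Gamma(13, 6)
obs 4: x=3 → posterior Gamma(16, 7)
obs 5: x=5 → posterior Gamma(21, 8)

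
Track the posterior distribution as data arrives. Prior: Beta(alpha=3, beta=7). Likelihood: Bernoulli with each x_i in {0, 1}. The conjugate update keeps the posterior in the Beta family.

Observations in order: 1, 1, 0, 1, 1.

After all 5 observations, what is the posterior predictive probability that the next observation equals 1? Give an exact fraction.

obs 1: x=1 → posterior Beta(4, 7)
obs 2: x=1 → posterior Beta(5, 7)
obs 3: x=0 → posterior Beta(5, 8)
obs 4: x=1 → posterior Beta(6, 8)
obs 5: x=1 → posterior Beta(7, 8)

7/15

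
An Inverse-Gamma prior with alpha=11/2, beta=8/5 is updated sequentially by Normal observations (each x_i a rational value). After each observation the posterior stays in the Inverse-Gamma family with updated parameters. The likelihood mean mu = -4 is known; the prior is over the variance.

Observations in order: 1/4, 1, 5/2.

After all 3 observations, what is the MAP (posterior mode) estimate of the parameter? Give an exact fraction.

7081/1280

obs 1: x=1/4 → posterior Inverse-Gamma(6, 1701/160)
obs 2: x=1 → posterior Inverse-Gamma(13/2, 3701/160)
obs 3: x=5/2 → posterior Inverse-Gamma(7, 7081/160)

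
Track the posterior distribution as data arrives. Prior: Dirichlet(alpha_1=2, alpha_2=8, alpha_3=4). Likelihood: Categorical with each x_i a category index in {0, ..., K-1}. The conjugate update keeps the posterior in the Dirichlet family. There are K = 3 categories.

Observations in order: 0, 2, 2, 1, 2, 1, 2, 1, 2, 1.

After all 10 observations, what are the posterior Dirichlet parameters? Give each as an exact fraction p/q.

obs 1: x=0 → posterior Dirichlet(3, 8, 4)
obs 2: x=2 → posterior Dirichlet(3, 8, 5)
obs 3: x=2 → posterior Dirichlet(3, 8, 6)
obs 4: x=1 → posterior Dirichlet(3, 9, 6)
obs 5: x=2 → posterior Dirichlet(3, 9, 7)
obs 6: x=1 → posterior Dirichlet(3, 10, 7)
obs 7: x=2 → posterior Dirichlet(3, 10, 8)
obs 8: x=1 → posterior Dirichlet(3, 11, 8)
obs 9: x=2 → posterior Dirichlet(3, 11, 9)
obs 10: x=1 → posterior Dirichlet(3, 12, 9)

alpha_1=3, alpha_2=12, alpha_3=9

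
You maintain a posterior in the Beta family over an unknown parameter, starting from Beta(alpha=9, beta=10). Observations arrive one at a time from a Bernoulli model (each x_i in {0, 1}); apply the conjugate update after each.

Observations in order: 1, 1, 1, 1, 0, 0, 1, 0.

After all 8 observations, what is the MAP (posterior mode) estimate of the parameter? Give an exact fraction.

13/25

obs 1: x=1 → posterior Beta(10, 10)
obs 2: x=1 → posterior Beta(11, 10)
obs 3: x=1 → posterior Beta(12, 10)
obs 4: x=1 → posterior Beta(13, 10)
obs 5: x=0 → posterior Beta(13, 11)
obs 6: x=0 → posterior Beta(13, 12)
obs 7: x=1 → posterior Beta(14, 12)
obs 8: x=0 → posterior Beta(14, 13)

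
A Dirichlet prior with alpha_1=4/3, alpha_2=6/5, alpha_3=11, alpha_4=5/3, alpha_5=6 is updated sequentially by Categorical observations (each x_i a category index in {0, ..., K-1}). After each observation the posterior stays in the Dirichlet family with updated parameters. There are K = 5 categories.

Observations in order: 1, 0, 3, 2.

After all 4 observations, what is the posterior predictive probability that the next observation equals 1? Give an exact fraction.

11/126

obs 1: x=1 → posterior Dirichlet(4/3, 11/5, 11, 5/3, 6)
obs 2: x=0 → posterior Dirichlet(7/3, 11/5, 11, 5/3, 6)
obs 3: x=3 → posterior Dirichlet(7/3, 11/5, 11, 8/3, 6)
obs 4: x=2 → posterior Dirichlet(7/3, 11/5, 12, 8/3, 6)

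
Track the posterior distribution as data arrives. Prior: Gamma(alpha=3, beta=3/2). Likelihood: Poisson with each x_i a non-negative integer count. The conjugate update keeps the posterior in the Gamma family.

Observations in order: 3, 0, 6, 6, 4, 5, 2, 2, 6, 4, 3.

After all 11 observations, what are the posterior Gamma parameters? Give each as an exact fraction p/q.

obs 1: x=3 → posterior Gamma(6, 5/2)
obs 2: x=0 → posterior Gamma(6, 7/2)
obs 3: x=6 → posterior Gamma(12, 9/2)
obs 4: x=6 → posterior Gamma(18, 11/2)
obs 5: x=4 → posterior Gamma(22, 13/2)
obs 6: x=5 → posterior Gamma(27, 15/2)
obs 7: x=2 → posterior Gamma(29, 17/2)
obs 8: x=2 → posterior Gamma(31, 19/2)
obs 9: x=6 → posterior Gamma(37, 21/2)
obs 10: x=4 → posterior Gamma(41, 23/2)
obs 11: x=3 → posterior Gamma(44, 25/2)

alpha=44, beta=25/2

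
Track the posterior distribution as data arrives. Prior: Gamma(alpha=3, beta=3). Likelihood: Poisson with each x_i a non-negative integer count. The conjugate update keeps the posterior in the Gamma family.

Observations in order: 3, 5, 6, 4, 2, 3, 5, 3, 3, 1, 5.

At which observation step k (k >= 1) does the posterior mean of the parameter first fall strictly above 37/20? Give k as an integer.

k = 2

obs 1: x=3 → posterior Gamma(6, 4)
obs 2: x=5 → posterior Gamma(11, 5)
obs 3: x=6 → posterior Gamma(17, 6)
obs 4: x=4 → posterior Gamma(21, 7)
obs 5: x=2 → posterior Gamma(23, 8)
obs 6: x=3 → posterior Gamma(26, 9)
obs 7: x=5 → posterior Gamma(31, 10)
obs 8: x=3 → posterior Gamma(34, 11)
obs 9: x=3 → posterior Gamma(37, 12)
obs 10: x=1 → posterior Gamma(38, 13)
obs 11: x=5 → posterior Gamma(43, 14)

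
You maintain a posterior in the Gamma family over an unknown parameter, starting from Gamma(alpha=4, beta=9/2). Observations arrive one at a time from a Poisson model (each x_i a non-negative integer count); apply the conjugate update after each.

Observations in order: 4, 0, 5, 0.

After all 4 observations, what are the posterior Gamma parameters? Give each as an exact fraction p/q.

obs 1: x=4 → posterior Gamma(8, 11/2)
obs 2: x=0 → posterior Gamma(8, 13/2)
obs 3: x=5 → posterior Gamma(13, 15/2)
obs 4: x=0 → posterior Gamma(13, 17/2)

alpha=13, beta=17/2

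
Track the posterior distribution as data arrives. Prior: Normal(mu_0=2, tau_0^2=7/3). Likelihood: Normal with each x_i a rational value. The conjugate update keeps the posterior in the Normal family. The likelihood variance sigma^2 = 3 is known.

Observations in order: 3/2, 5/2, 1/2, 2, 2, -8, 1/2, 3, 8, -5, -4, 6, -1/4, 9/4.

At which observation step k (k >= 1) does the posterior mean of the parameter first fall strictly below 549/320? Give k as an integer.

obs 1: x=3/2 → posterior Normal(57/32, 21/16)
obs 2: x=5/2 → posterior Normal(2, 21/23)
obs 3: x=1/2 → posterior Normal(33/20, 7/10)
obs 4: x=2 → posterior Normal(127/74, 21/37)
obs 5: x=2 → posterior Normal(155/88, 21/44)
obs 6: x=-8 → posterior Normal(43/102, 7/17)
obs 7: x=1/2 → posterior Normal(25/58, 21/58)
obs 8: x=3 → posterior Normal(46/65, 21/65)
obs 9: x=8 → posterior Normal(17/12, 7/24)
obs 10: x=-5 → posterior Normal(67/79, 21/79)
obs 11: x=-4 → posterior Normal(39/86, 21/86)
obs 12: x=6 → posterior Normal(27/31, 7/31)
obs 13: x=-1/4 → posterior Normal(317/400, 21/100)
obs 14: x=9/4 → posterior Normal(95/107, 21/107)

k = 3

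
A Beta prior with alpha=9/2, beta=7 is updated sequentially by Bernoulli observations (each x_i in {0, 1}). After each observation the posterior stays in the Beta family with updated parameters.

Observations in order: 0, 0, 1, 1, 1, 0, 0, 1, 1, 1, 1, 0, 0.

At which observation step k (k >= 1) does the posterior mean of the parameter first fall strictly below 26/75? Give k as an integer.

k = 2

obs 1: x=0 → posterior Beta(9/2, 8)
obs 2: x=0 → posterior Beta(9/2, 9)
obs 3: x=1 → posterior Beta(11/2, 9)
obs 4: x=1 → posterior Beta(13/2, 9)
obs 5: x=1 → posterior Beta(15/2, 9)
obs 6: x=0 → posterior Beta(15/2, 10)
obs 7: x=0 → posterior Beta(15/2, 11)
obs 8: x=1 → posterior Beta(17/2, 11)
obs 9: x=1 → posterior Beta(19/2, 11)
obs 10: x=1 → posterior Beta(21/2, 11)
obs 11: x=1 → posterior Beta(23/2, 11)
obs 12: x=0 → posterior Beta(23/2, 12)
obs 13: x=0 → posterior Beta(23/2, 13)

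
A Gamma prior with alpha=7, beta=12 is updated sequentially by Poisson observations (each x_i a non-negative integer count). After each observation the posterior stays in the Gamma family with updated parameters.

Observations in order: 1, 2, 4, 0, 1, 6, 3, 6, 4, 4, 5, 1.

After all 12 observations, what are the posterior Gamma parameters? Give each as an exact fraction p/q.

alpha=44, beta=24

obs 1: x=1 → posterior Gamma(8, 13)
obs 2: x=2 → posterior Gamma(10, 14)
obs 3: x=4 → posterior Gamma(14, 15)
obs 4: x=0 → posterior Gamma(14, 16)
obs 5: x=1 → posterior Gamma(15, 17)
obs 6: x=6 → posterior Gamma(21, 18)
obs 7: x=3 → posterior Gamma(24, 19)
obs 8: x=6 → posterior Gamma(30, 20)
obs 9: x=4 → posterior Gamma(34, 21)
obs 10: x=4 → posterior Gamma(38, 22)
obs 11: x=5 → posterior Gamma(43, 23)
obs 12: x=1 → posterior Gamma(44, 24)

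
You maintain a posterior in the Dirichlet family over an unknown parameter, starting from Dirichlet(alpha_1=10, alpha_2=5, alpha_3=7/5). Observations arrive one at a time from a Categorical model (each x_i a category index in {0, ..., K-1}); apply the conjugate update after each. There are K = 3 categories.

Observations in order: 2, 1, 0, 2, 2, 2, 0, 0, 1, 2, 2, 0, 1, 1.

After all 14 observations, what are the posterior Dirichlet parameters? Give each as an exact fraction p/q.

alpha_1=14, alpha_2=9, alpha_3=37/5

obs 1: x=2 → posterior Dirichlet(10, 5, 12/5)
obs 2: x=1 → posterior Dirichlet(10, 6, 12/5)
obs 3: x=0 → posterior Dirichlet(11, 6, 12/5)
obs 4: x=2 → posterior Dirichlet(11, 6, 17/5)
obs 5: x=2 → posterior Dirichlet(11, 6, 22/5)
obs 6: x=2 → posterior Dirichlet(11, 6, 27/5)
obs 7: x=0 → posterior Dirichlet(12, 6, 27/5)
obs 8: x=0 → posterior Dirichlet(13, 6, 27/5)
obs 9: x=1 → posterior Dirichlet(13, 7, 27/5)
obs 10: x=2 → posterior Dirichlet(13, 7, 32/5)
obs 11: x=2 → posterior Dirichlet(13, 7, 37/5)
obs 12: x=0 → posterior Dirichlet(14, 7, 37/5)
obs 13: x=1 → posterior Dirichlet(14, 8, 37/5)
obs 14: x=1 → posterior Dirichlet(14, 9, 37/5)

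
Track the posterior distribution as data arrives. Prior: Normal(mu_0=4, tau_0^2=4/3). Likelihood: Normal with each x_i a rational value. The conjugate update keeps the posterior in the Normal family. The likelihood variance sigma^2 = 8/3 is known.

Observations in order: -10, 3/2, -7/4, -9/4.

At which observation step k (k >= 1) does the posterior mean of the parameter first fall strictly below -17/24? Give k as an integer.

k = 4

obs 1: x=-10 → posterior Normal(-2/3, 8/9)
obs 2: x=3/2 → posterior Normal(-1/8, 2/3)
obs 3: x=-7/4 → posterior Normal(-9/20, 8/15)
obs 4: x=-9/4 → posterior Normal(-3/4, 4/9)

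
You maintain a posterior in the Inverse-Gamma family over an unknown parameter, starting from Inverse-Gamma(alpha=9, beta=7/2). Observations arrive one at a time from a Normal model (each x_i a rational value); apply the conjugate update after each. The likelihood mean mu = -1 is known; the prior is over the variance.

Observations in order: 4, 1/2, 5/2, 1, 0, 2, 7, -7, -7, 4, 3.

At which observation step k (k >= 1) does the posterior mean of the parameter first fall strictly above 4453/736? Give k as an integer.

k = 8

obs 1: x=4 → posterior Inverse-Gamma(19/2, 16)
obs 2: x=1/2 → posterior Inverse-Gamma(10, 137/8)
obs 3: x=5/2 → posterior Inverse-Gamma(21/2, 93/4)
obs 4: x=1 → posterior Inverse-Gamma(11, 101/4)
obs 5: x=0 → posterior Inverse-Gamma(23/2, 103/4)
obs 6: x=2 → posterior Inverse-Gamma(12, 121/4)
obs 7: x=7 → posterior Inverse-Gamma(25/2, 249/4)
obs 8: x=-7 → posterior Inverse-Gamma(13, 321/4)
obs 9: x=-7 → posterior Inverse-Gamma(27/2, 393/4)
obs 10: x=4 → posterior Inverse-Gamma(14, 443/4)
obs 11: x=3 → posterior Inverse-Gamma(29/2, 475/4)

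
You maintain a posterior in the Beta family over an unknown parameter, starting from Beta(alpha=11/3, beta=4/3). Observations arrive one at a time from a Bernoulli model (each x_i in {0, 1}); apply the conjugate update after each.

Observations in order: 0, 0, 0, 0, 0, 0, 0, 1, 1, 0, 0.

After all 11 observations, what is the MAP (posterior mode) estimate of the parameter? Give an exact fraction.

obs 1: x=0 → posterior Beta(11/3, 7/3)
obs 2: x=0 → posterior Beta(11/3, 10/3)
obs 3: x=0 → posterior Beta(11/3, 13/3)
obs 4: x=0 → posterior Beta(11/3, 16/3)
obs 5: x=0 → posterior Beta(11/3, 19/3)
obs 6: x=0 → posterior Beta(11/3, 22/3)
obs 7: x=0 → posterior Beta(11/3, 25/3)
obs 8: x=1 → posterior Beta(14/3, 25/3)
obs 9: x=1 → posterior Beta(17/3, 25/3)
obs 10: x=0 → posterior Beta(17/3, 28/3)
obs 11: x=0 → posterior Beta(17/3, 31/3)

1/3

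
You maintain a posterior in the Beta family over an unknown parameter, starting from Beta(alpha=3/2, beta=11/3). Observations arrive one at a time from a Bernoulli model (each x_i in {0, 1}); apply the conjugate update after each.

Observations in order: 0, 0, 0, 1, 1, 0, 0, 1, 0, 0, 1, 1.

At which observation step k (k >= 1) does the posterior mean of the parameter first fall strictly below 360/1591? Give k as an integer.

k = 2

obs 1: x=0 → posterior Beta(3/2, 14/3)
obs 2: x=0 → posterior Beta(3/2, 17/3)
obs 3: x=0 → posterior Beta(3/2, 20/3)
obs 4: x=1 → posterior Beta(5/2, 20/3)
obs 5: x=1 → posterior Beta(7/2, 20/3)
obs 6: x=0 → posterior Beta(7/2, 23/3)
obs 7: x=0 → posterior Beta(7/2, 26/3)
obs 8: x=1 → posterior Beta(9/2, 26/3)
obs 9: x=0 → posterior Beta(9/2, 29/3)
obs 10: x=0 → posterior Beta(9/2, 32/3)
obs 11: x=1 → posterior Beta(11/2, 32/3)
obs 12: x=1 → posterior Beta(13/2, 32/3)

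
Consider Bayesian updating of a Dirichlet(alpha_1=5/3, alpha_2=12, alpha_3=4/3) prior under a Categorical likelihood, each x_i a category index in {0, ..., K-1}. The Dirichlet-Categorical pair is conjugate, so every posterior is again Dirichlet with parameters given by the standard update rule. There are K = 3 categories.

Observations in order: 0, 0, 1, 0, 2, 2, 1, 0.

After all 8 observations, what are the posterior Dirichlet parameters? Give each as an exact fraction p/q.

obs 1: x=0 → posterior Dirichlet(8/3, 12, 4/3)
obs 2: x=0 → posterior Dirichlet(11/3, 12, 4/3)
obs 3: x=1 → posterior Dirichlet(11/3, 13, 4/3)
obs 4: x=0 → posterior Dirichlet(14/3, 13, 4/3)
obs 5: x=2 → posterior Dirichlet(14/3, 13, 7/3)
obs 6: x=2 → posterior Dirichlet(14/3, 13, 10/3)
obs 7: x=1 → posterior Dirichlet(14/3, 14, 10/3)
obs 8: x=0 → posterior Dirichlet(17/3, 14, 10/3)

alpha_1=17/3, alpha_2=14, alpha_3=10/3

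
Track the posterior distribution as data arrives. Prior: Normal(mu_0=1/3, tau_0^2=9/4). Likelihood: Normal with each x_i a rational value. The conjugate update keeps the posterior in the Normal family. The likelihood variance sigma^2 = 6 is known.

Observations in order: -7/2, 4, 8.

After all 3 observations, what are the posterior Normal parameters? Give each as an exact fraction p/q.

mu_0=169/102, tau_0^2=18/17

obs 1: x=-7/2 → posterior Normal(-47/66, 18/11)
obs 2: x=4 → posterior Normal(25/84, 9/7)
obs 3: x=8 → posterior Normal(169/102, 18/17)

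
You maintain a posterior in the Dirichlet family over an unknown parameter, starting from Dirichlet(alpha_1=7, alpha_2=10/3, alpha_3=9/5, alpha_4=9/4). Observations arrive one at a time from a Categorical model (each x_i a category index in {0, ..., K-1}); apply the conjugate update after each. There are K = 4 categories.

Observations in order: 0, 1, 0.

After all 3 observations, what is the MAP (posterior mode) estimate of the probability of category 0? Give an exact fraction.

obs 1: x=0 → posterior Dirichlet(8, 10/3, 9/5, 9/4)
obs 2: x=1 → posterior Dirichlet(8, 13/3, 9/5, 9/4)
obs 3: x=0 → posterior Dirichlet(9, 13/3, 9/5, 9/4)

480/803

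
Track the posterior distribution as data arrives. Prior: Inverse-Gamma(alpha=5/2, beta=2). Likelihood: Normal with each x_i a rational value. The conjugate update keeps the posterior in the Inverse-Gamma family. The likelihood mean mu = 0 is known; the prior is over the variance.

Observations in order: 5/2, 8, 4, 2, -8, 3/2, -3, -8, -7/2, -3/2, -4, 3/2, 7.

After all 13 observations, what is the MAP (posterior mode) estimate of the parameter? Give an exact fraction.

obs 1: x=5/2 → posterior Inverse-Gamma(3, 41/8)
obs 2: x=8 → posterior Inverse-Gamma(7/2, 297/8)
obs 3: x=4 → posterior Inverse-Gamma(4, 361/8)
obs 4: x=2 → posterior Inverse-Gamma(9/2, 377/8)
obs 5: x=-8 → posterior Inverse-Gamma(5, 633/8)
obs 6: x=3/2 → posterior Inverse-Gamma(11/2, 321/4)
obs 7: x=-3 → posterior Inverse-Gamma(6, 339/4)
obs 8: x=-8 → posterior Inverse-Gamma(13/2, 467/4)
obs 9: x=-7/2 → posterior Inverse-Gamma(7, 983/8)
obs 10: x=-3/2 → posterior Inverse-Gamma(15/2, 124)
obs 11: x=-4 → posterior Inverse-Gamma(8, 132)
obs 12: x=3/2 → posterior Inverse-Gamma(17/2, 1065/8)
obs 13: x=7 → posterior Inverse-Gamma(9, 1261/8)

1261/80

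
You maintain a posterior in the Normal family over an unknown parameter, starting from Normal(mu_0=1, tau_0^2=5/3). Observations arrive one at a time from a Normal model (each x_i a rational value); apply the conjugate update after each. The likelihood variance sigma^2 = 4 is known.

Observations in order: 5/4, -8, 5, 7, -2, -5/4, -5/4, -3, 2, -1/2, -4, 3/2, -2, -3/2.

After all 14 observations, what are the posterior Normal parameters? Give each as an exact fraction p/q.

mu_0=-87/328, tau_0^2=10/41

obs 1: x=5/4 → posterior Normal(73/68, 20/17)
obs 2: x=-8 → posterior Normal(-87/88, 10/11)
obs 3: x=5 → posterior Normal(13/108, 20/27)
obs 4: x=7 → posterior Normal(153/128, 5/8)
obs 5: x=-2 → posterior Normal(113/148, 20/37)
obs 6: x=-5/4 → posterior Normal(11/21, 10/21)
obs 7: x=-5/4 → posterior Normal(63/188, 20/47)
obs 8: x=-3 → posterior Normal(3/208, 5/13)
obs 9: x=2 → posterior Normal(43/228, 20/57)
obs 10: x=-1/2 → posterior Normal(33/248, 10/31)
obs 11: x=-4 → posterior Normal(-47/268, 20/67)
obs 12: x=3/2 → posterior Normal(-17/288, 5/18)
obs 13: x=-2 → posterior Normal(-57/308, 20/77)
obs 14: x=-3/2 → posterior Normal(-87/328, 10/41)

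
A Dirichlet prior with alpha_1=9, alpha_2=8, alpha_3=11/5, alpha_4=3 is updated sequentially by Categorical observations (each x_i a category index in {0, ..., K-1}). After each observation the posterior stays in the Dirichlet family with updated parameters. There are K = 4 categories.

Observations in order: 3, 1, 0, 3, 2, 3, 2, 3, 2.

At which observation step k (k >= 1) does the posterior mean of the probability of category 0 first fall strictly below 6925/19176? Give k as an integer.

k = 6

obs 1: x=3 → posterior Dirichlet(9, 8, 11/5, 4)
obs 2: x=1 → posterior Dirichlet(9, 9, 11/5, 4)
obs 3: x=0 → posterior Dirichlet(10, 9, 11/5, 4)
obs 4: x=3 → posterior Dirichlet(10, 9, 11/5, 5)
obs 5: x=2 → posterior Dirichlet(10, 9, 16/5, 5)
obs 6: x=3 → posterior Dirichlet(10, 9, 16/5, 6)
obs 7: x=2 → posterior Dirichlet(10, 9, 21/5, 6)
obs 8: x=3 → posterior Dirichlet(10, 9, 21/5, 7)
obs 9: x=2 → posterior Dirichlet(10, 9, 26/5, 7)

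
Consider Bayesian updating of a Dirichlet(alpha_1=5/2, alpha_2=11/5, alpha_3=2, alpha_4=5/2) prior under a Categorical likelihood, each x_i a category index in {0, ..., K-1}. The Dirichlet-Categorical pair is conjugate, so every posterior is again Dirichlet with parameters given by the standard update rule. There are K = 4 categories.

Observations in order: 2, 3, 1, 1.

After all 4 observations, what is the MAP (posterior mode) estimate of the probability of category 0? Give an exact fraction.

obs 1: x=2 → posterior Dirichlet(5/2, 11/5, 3, 5/2)
obs 2: x=3 → posterior Dirichlet(5/2, 11/5, 3, 7/2)
obs 3: x=1 → posterior Dirichlet(5/2, 16/5, 3, 7/2)
obs 4: x=1 → posterior Dirichlet(5/2, 21/5, 3, 7/2)

15/92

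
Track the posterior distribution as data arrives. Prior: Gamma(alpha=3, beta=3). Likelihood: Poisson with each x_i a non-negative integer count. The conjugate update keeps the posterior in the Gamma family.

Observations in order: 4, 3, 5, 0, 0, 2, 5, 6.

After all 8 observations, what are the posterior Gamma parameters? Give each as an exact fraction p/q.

obs 1: x=4 → posterior Gamma(7, 4)
obs 2: x=3 → posterior Gamma(10, 5)
obs 3: x=5 → posterior Gamma(15, 6)
obs 4: x=0 → posterior Gamma(15, 7)
obs 5: x=0 → posterior Gamma(15, 8)
obs 6: x=2 → posterior Gamma(17, 9)
obs 7: x=5 → posterior Gamma(22, 10)
obs 8: x=6 → posterior Gamma(28, 11)

alpha=28, beta=11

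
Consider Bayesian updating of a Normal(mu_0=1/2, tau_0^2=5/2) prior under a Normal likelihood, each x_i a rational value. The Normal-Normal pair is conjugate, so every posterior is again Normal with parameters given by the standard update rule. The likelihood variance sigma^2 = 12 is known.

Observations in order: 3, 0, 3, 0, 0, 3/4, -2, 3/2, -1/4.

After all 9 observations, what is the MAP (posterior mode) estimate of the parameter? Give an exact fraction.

14/23

obs 1: x=3 → posterior Normal(27/29, 60/29)
obs 2: x=0 → posterior Normal(27/34, 30/17)
obs 3: x=3 → posterior Normal(14/13, 20/13)
obs 4: x=0 → posterior Normal(21/22, 15/11)
obs 5: x=0 → posterior Normal(6/7, 60/49)
obs 6: x=3/4 → posterior Normal(61/72, 10/9)
obs 7: x=-2 → posterior Normal(143/236, 60/59)
obs 8: x=3/2 → posterior Normal(173/256, 15/16)
obs 9: x=-1/4 → posterior Normal(14/23, 20/23)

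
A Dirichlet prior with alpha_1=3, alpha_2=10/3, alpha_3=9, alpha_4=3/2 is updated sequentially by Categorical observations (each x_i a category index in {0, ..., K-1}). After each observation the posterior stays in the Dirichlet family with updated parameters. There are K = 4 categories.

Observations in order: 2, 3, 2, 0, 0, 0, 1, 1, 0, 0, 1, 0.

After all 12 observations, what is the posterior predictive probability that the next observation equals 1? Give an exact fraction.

38/173

obs 1: x=2 → posterior Dirichlet(3, 10/3, 10, 3/2)
obs 2: x=3 → posterior Dirichlet(3, 10/3, 10, 5/2)
obs 3: x=2 → posterior Dirichlet(3, 10/3, 11, 5/2)
obs 4: x=0 → posterior Dirichlet(4, 10/3, 11, 5/2)
obs 5: x=0 → posterior Dirichlet(5, 10/3, 11, 5/2)
obs 6: x=0 → posterior Dirichlet(6, 10/3, 11, 5/2)
obs 7: x=1 → posterior Dirichlet(6, 13/3, 11, 5/2)
obs 8: x=1 → posterior Dirichlet(6, 16/3, 11, 5/2)
obs 9: x=0 → posterior Dirichlet(7, 16/3, 11, 5/2)
obs 10: x=0 → posterior Dirichlet(8, 16/3, 11, 5/2)
obs 11: x=1 → posterior Dirichlet(8, 19/3, 11, 5/2)
obs 12: x=0 → posterior Dirichlet(9, 19/3, 11, 5/2)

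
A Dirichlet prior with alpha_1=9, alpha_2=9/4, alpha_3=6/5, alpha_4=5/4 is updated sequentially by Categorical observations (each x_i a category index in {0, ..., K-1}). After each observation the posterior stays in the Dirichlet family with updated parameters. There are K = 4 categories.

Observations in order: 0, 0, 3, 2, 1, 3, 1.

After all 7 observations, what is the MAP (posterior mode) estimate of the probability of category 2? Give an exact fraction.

obs 1: x=0 → posterior Dirichlet(10, 9/4, 6/5, 5/4)
obs 2: x=0 → posterior Dirichlet(11, 9/4, 6/5, 5/4)
obs 3: x=3 → posterior Dirichlet(11, 9/4, 6/5, 9/4)
obs 4: x=2 → posterior Dirichlet(11, 9/4, 11/5, 9/4)
obs 5: x=1 → posterior Dirichlet(11, 13/4, 11/5, 9/4)
obs 6: x=3 → posterior Dirichlet(11, 13/4, 11/5, 13/4)
obs 7: x=1 → posterior Dirichlet(11, 17/4, 11/5, 13/4)

12/167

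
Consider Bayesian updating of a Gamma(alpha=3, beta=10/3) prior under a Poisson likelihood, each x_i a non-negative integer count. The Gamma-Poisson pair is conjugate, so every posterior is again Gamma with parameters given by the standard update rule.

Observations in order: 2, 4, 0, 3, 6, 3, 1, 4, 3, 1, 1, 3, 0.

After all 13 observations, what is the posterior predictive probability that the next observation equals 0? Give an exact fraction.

obs 1: x=2 → posterior Gamma(5, 13/3)
obs 2: x=4 → posterior Gamma(9, 16/3)
obs 3: x=0 → posterior Gamma(9, 19/3)
obs 4: x=3 → posterior Gamma(12, 22/3)
obs 5: x=6 → posterior Gamma(18, 25/3)
obs 6: x=3 → posterior Gamma(21, 28/3)
obs 7: x=1 → posterior Gamma(22, 31/3)
obs 8: x=4 → posterior Gamma(26, 34/3)
obs 9: x=3 → posterior Gamma(29, 37/3)
obs 10: x=1 → posterior Gamma(30, 40/3)
obs 11: x=1 → posterior Gamma(31, 43/3)
obs 12: x=3 → posterior Gamma(34, 46/3)
obs 13: x=0 → posterior Gamma(34, 49/3)

2928644930813641516032715844013695341634232321209103400801/22085827895139816776239946565283164870185114992726805315584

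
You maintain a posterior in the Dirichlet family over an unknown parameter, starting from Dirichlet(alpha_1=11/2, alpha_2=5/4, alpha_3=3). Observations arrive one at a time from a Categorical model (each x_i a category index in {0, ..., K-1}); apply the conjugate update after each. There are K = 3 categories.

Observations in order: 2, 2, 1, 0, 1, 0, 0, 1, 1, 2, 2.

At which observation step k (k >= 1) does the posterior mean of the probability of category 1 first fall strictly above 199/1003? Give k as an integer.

obs 1: x=2 → posterior Dirichlet(11/2, 5/4, 4)
obs 2: x=2 → posterior Dirichlet(11/2, 5/4, 5)
obs 3: x=1 → posterior Dirichlet(11/2, 9/4, 5)
obs 4: x=0 → posterior Dirichlet(13/2, 9/4, 5)
obs 5: x=1 → posterior Dirichlet(13/2, 13/4, 5)
obs 6: x=0 → posterior Dirichlet(15/2, 13/4, 5)
obs 7: x=0 → posterior Dirichlet(17/2, 13/4, 5)
obs 8: x=1 → posterior Dirichlet(17/2, 17/4, 5)
obs 9: x=1 → posterior Dirichlet(17/2, 21/4, 5)
obs 10: x=2 → posterior Dirichlet(17/2, 21/4, 6)
obs 11: x=2 → posterior Dirichlet(17/2, 21/4, 7)

k = 5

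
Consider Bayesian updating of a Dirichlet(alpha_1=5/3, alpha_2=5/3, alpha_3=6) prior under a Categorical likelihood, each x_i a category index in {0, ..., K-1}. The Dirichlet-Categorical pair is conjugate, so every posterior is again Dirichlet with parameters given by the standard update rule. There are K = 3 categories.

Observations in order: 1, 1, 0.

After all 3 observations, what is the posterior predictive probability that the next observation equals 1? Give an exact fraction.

obs 1: x=1 → posterior Dirichlet(5/3, 8/3, 6)
obs 2: x=1 → posterior Dirichlet(5/3, 11/3, 6)
obs 3: x=0 → posterior Dirichlet(8/3, 11/3, 6)

11/37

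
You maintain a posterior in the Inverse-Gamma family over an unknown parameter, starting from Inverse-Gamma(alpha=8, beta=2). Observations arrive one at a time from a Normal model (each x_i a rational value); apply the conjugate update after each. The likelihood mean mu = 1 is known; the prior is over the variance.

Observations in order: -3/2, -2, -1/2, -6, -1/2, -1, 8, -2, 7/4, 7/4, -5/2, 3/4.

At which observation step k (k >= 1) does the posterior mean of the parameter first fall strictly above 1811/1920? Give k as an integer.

obs 1: x=-3/2 → posterior Inverse-Gamma(17/2, 41/8)
obs 2: x=-2 → posterior Inverse-Gamma(9, 77/8)
obs 3: x=-1/2 → posterior Inverse-Gamma(19/2, 43/4)
obs 4: x=-6 → posterior Inverse-Gamma(10, 141/4)
obs 5: x=-1/2 → posterior Inverse-Gamma(21/2, 291/8)
obs 6: x=-1 → posterior Inverse-Gamma(11, 307/8)
obs 7: x=8 → posterior Inverse-Gamma(23/2, 503/8)
obs 8: x=-2 → posterior Inverse-Gamma(12, 539/8)
obs 9: x=7/4 → posterior Inverse-Gamma(25/2, 2165/32)
obs 10: x=7/4 → posterior Inverse-Gamma(13, 1087/16)
obs 11: x=-5/2 → posterior Inverse-Gamma(27/2, 1185/16)
obs 12: x=3/4 → posterior Inverse-Gamma(14, 2371/32)

k = 2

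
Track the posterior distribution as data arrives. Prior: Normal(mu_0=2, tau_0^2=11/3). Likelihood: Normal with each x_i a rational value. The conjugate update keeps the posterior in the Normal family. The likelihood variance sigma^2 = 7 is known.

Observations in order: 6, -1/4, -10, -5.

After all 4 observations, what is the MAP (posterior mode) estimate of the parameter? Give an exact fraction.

obs 1: x=6 → posterior Normal(27/8, 77/32)
obs 2: x=-1/4 → posterior Normal(421/172, 77/43)
obs 3: x=-10 → posterior Normal(-19/216, 77/54)
obs 4: x=-5 → posterior Normal(-239/260, 77/65)

-239/260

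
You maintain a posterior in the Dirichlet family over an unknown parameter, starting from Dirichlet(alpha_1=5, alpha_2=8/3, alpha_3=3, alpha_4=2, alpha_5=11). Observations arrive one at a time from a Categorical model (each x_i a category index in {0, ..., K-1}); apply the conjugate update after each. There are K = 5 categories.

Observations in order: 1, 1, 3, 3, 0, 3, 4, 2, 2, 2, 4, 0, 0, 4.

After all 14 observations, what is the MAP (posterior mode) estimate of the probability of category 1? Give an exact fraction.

11/98

obs 1: x=1 → posterior Dirichlet(5, 11/3, 3, 2, 11)
obs 2: x=1 → posterior Dirichlet(5, 14/3, 3, 2, 11)
obs 3: x=3 → posterior Dirichlet(5, 14/3, 3, 3, 11)
obs 4: x=3 → posterior Dirichlet(5, 14/3, 3, 4, 11)
obs 5: x=0 → posterior Dirichlet(6, 14/3, 3, 4, 11)
obs 6: x=3 → posterior Dirichlet(6, 14/3, 3, 5, 11)
obs 7: x=4 → posterior Dirichlet(6, 14/3, 3, 5, 12)
obs 8: x=2 → posterior Dirichlet(6, 14/3, 4, 5, 12)
obs 9: x=2 → posterior Dirichlet(6, 14/3, 5, 5, 12)
obs 10: x=2 → posterior Dirichlet(6, 14/3, 6, 5, 12)
obs 11: x=4 → posterior Dirichlet(6, 14/3, 6, 5, 13)
obs 12: x=0 → posterior Dirichlet(7, 14/3, 6, 5, 13)
obs 13: x=0 → posterior Dirichlet(8, 14/3, 6, 5, 13)
obs 14: x=4 → posterior Dirichlet(8, 14/3, 6, 5, 14)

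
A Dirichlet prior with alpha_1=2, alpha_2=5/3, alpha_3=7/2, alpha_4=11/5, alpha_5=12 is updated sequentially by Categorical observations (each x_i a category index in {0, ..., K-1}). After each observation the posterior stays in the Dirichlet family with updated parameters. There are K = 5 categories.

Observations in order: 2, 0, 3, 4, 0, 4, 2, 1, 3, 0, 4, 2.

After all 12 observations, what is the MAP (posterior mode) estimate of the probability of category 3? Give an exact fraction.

96/851

obs 1: x=2 → posterior Dirichlet(2, 5/3, 9/2, 11/5, 12)
obs 2: x=0 → posterior Dirichlet(3, 5/3, 9/2, 11/5, 12)
obs 3: x=3 → posterior Dirichlet(3, 5/3, 9/2, 16/5, 12)
obs 4: x=4 → posterior Dirichlet(3, 5/3, 9/2, 16/5, 13)
obs 5: x=0 → posterior Dirichlet(4, 5/3, 9/2, 16/5, 13)
obs 6: x=4 → posterior Dirichlet(4, 5/3, 9/2, 16/5, 14)
obs 7: x=2 → posterior Dirichlet(4, 5/3, 11/2, 16/5, 14)
obs 8: x=1 → posterior Dirichlet(4, 8/3, 11/2, 16/5, 14)
obs 9: x=3 → posterior Dirichlet(4, 8/3, 11/2, 21/5, 14)
obs 10: x=0 → posterior Dirichlet(5, 8/3, 11/2, 21/5, 14)
obs 11: x=4 → posterior Dirichlet(5, 8/3, 11/2, 21/5, 15)
obs 12: x=2 → posterior Dirichlet(5, 8/3, 13/2, 21/5, 15)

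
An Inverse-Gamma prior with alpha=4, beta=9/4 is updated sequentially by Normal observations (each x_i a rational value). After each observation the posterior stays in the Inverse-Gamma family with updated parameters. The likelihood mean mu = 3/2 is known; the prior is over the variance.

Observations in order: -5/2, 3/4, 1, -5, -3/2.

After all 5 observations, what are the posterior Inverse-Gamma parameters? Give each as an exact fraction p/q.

obs 1: x=-5/2 → posterior Inverse-Gamma(9/2, 41/4)
obs 2: x=3/4 → posterior Inverse-Gamma(5, 337/32)
obs 3: x=1 → posterior Inverse-Gamma(11/2, 341/32)
obs 4: x=-5 → posterior Inverse-Gamma(6, 1017/32)
obs 5: x=-3/2 → posterior Inverse-Gamma(13/2, 1161/32)

alpha=13/2, beta=1161/32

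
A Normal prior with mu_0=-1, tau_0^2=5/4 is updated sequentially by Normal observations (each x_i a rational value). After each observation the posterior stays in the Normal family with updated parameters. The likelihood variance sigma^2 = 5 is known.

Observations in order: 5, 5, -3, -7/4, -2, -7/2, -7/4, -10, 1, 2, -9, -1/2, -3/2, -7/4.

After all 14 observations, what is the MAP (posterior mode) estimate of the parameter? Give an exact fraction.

-103/72

obs 1: x=5 → posterior Normal(1/5, 1)
obs 2: x=5 → posterior Normal(1, 5/6)
obs 3: x=-3 → posterior Normal(3/7, 5/7)
obs 4: x=-7/4 → posterior Normal(5/32, 5/8)
obs 5: x=-2 → posterior Normal(-1/12, 5/9)
obs 6: x=-7/2 → posterior Normal(-17/40, 1/2)
obs 7: x=-7/4 → posterior Normal(-6/11, 5/11)
obs 8: x=-10 → posterior Normal(-4/3, 5/12)
obs 9: x=1 → posterior Normal(-15/13, 5/13)
obs 10: x=2 → posterior Normal(-13/14, 5/14)
obs 11: x=-9 → posterior Normal(-22/15, 1/3)
obs 12: x=-1/2 → posterior Normal(-45/32, 5/16)
obs 13: x=-3/2 → posterior Normal(-24/17, 5/17)
obs 14: x=-7/4 → posterior Normal(-103/72, 5/18)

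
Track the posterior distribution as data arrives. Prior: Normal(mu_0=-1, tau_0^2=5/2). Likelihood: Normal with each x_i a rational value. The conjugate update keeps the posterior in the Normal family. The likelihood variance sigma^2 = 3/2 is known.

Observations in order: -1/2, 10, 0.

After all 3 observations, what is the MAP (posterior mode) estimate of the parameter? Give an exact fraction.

89/36

obs 1: x=-1/2 → posterior Normal(-11/16, 15/16)
obs 2: x=10 → posterior Normal(89/26, 15/26)
obs 3: x=0 → posterior Normal(89/36, 5/12)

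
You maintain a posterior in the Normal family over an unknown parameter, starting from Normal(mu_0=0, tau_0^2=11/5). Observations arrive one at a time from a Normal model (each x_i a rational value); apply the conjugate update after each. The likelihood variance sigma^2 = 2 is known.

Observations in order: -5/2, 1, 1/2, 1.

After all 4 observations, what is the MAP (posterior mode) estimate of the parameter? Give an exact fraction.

0

obs 1: x=-5/2 → posterior Normal(-55/42, 22/21)
obs 2: x=1 → posterior Normal(-33/64, 11/16)
obs 3: x=1/2 → posterior Normal(-11/43, 22/43)
obs 4: x=1 → posterior Normal(0, 11/27)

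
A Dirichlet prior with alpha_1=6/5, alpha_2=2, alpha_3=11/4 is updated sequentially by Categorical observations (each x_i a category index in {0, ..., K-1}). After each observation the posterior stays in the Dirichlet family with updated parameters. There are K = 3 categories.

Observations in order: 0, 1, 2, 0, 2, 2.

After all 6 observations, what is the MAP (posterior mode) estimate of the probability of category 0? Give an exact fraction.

obs 1: x=0 → posterior Dirichlet(11/5, 2, 11/4)
obs 2: x=1 → posterior Dirichlet(11/5, 3, 11/4)
obs 3: x=2 → posterior Dirichlet(11/5, 3, 15/4)
obs 4: x=0 → posterior Dirichlet(16/5, 3, 15/4)
obs 5: x=2 → posterior Dirichlet(16/5, 3, 19/4)
obs 6: x=2 → posterior Dirichlet(16/5, 3, 23/4)

44/179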